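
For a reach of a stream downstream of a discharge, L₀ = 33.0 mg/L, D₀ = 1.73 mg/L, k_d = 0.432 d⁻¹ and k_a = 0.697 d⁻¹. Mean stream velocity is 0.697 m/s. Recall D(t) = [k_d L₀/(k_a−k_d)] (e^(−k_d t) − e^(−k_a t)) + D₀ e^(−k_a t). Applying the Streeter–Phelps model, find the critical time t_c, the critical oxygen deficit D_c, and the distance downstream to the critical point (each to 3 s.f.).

t_c ≈ 1.68 d; D_c ≈ 9.89 mg/L; x_c ≈ 101 km

At the critical point dD/dt = 0, so k_d L₀ e^(−k_d t) = k_a D. Substituting D(t) from the Streeter–Phelps equation and solving for t gives
t_c = ln[(k_a/k_d)(1 − D₀(k_a−k_d)/(k_d L₀))] / (k_a−k_d).
Here k_a−k_d = 0.2650 d⁻¹ and 1 − D₀(k_a−k_d)/(k_d L₀) = 1 − 1.73×0.2650/(0.432×33.0) = 0.9678, so
t_c = ln(1.613 × 0.9678) / 0.2650 = 0.4457 / 0.2650 = 1.682 d.
D_c = (k_d/k_a) L₀ e^(−k_d t_c) = (0.432/0.697) × 33.0 × e^(−0.432×1.682) = 0.6198 × 33.0 × 0.4836 = 9.891 mg/L.
x_c = v t_c = 0.697 m/s × 1.682 d × 86400 s/d = 101300 m ≈ 101 km.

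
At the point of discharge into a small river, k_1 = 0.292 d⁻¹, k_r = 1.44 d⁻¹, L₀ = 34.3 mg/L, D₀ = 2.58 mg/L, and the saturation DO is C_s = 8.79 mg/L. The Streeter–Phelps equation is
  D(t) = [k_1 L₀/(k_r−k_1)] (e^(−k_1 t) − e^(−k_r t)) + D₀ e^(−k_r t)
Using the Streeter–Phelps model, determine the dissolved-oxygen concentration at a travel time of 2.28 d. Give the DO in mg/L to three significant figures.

DO ≈ 4.54 mg/L

k_1 L₀/(k_r−k_1) = 0.292×34.3/(1.44−0.292) = 10.02/1.148 = 8.724 mg/L.
e^(−k_1 t) = e^(−0.292×2.280) = 0.5139; e^(−k_r t) = e^(−1.44×2.280) = 0.03751.
D = 8.724 × (0.5139 − 0.03751) + 2.58 × 0.03751 = 4.156 + 0.09677 = 4.253 mg/L.
DO = C_s − D = 8.79 − 4.253 = 4.537 mg/L.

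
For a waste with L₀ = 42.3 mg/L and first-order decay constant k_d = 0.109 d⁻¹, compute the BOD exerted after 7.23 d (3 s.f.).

y ≈ 23.1 mg/L

y_t = L₀(1 − e^(−k_d t)) = 42.3 × (1 − e^(−0.109×7.23))
= 42.3 × (1 − 0.4547) = 42.3 × 0.5453 = 23.07 mg/L.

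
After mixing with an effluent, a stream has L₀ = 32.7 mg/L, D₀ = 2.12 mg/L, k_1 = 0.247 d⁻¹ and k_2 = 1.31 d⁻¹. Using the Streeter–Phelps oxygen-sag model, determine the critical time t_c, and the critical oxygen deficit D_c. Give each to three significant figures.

t_c ≈ 1.26 d; D_c ≈ 4.51 mg/L

t_c = [1/(k_2−k_1)] ln[(k_2/k_1)(1 − D₀(k_2−k_1)/(k_1 L₀))]
= [1/(1.31−0.247)] ln[(1.31/0.247)(1 − 2.12×1.063/(0.247×32.7))]
= (1/1.063) ln[5.304 × 0.7210] = 0.9407 × ln(3.824) = 0.9407 × 1.341 = 1.262 d.
D_c = (k_1/k_2) L₀ e^(−k_1 t_c) = (0.247/1.31) × 32.7 × e^(−0.247×1.262) = 0.1885 × 32.7 × 0.7322 = 4.515 mg/L.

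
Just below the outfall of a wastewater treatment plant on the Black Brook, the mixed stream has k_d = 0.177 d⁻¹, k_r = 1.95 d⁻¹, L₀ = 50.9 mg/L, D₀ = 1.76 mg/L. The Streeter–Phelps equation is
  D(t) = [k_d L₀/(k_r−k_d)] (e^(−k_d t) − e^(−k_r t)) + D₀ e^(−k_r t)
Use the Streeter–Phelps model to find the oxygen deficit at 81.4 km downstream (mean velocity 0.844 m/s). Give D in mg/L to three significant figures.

D ≈ 3.79 mg/L

Travel time t = x/v = 81.4 km / (0.844 m/s) = 81400 m / 0.844 m/s = 96450 s = 1.116 d.
k_d L₀/(k_r−k_d) = 0.177×50.9/(1.95−0.177) = 9.009/1.773 = 5.081 mg/L.
e^(−k_d t) = e^(−0.177×1.116) = 0.8207; e^(−k_r t) = e^(−1.95×1.116) = 0.1134.
D = 5.081 × (0.8207 − 0.1134) + 1.76 × 0.1134 = 3.594 + 0.1996 = 3.794 mg/L.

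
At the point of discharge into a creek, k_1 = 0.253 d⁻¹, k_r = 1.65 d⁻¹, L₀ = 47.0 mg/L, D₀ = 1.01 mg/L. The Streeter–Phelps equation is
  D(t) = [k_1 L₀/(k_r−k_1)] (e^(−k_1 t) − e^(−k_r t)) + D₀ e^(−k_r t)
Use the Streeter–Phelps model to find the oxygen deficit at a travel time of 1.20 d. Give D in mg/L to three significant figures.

k_1 L₀/(k_r−k_1) = 0.253×47.0/(1.65−0.253) = 11.89/1.397 = 8.512 mg/L.
e^(−k_1 t) = e^(−0.253×1.200) = 0.7382; e^(−k_r t) = e^(−1.65×1.200) = 0.1381.
D = 8.512 × (0.7382 − 0.1381) + 1.01 × 0.1381 = 5.108 + 0.1394 = 5.247 mg/L.

D ≈ 5.25 mg/L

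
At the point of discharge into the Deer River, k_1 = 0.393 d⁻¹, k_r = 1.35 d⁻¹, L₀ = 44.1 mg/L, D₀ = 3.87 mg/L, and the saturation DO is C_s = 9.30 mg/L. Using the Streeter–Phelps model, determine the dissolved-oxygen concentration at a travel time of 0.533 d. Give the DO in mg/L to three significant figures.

k_1 L₀/(k_r−k_1) = 0.393×44.1/(1.35−0.393) = 17.33/0.9570 = 18.11 mg/L.
e^(−k_1 t) = e^(−0.393×0.5330) = 0.8110; e^(−k_r t) = e^(−1.35×0.5330) = 0.4870.
D = 18.11 × (0.8110 − 0.4870) + 3.87 × 0.4870 = 5.868 + 1.885 = 7.753 mg/L.
DO = C_s − D = 9.30 − 7.753 = 1.547 mg/L.

DO ≈ 1.55 mg/L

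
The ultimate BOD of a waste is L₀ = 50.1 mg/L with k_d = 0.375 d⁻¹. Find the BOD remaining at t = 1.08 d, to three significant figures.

L ≈ 33.4 mg/L

L_t = L₀ e^(−k_d t) = 50.1 × e^(−0.375×1.08) = 50.1 × 0.6670 = 33.42 mg/L.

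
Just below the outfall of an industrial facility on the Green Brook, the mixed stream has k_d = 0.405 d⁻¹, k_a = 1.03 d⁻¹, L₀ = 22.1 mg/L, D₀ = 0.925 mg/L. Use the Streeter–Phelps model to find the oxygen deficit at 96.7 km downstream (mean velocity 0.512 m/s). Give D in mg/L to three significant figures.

D ≈ 4.50 mg/L

Travel time t = x/v = 96.7 km / (0.512 m/s) = 96700 m / 0.512 m/s = 188900 s = 2.186 d.
k_d L₀/(k_a−k_d) = 0.405×22.1/(1.03−0.405) = 8.951/0.6250 = 14.32 mg/L.
e^(−k_d t) = e^(−0.405×2.186) = 0.4126; e^(−k_a t) = e^(−1.03×2.186) = 0.1052.
D = 14.32 × (0.4126 − 0.1052) + 0.925 × 0.1052 = 4.401 + 0.09734 = 4.499 mg/L.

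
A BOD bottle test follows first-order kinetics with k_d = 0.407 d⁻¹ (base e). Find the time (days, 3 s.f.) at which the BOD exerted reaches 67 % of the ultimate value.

t ≈ 2.72 d

y/L₀ = 1 − e^(−k_d t) = 0.67 ⇒ e^(−k_d t) = 0.330
t = −ln(0.330) / 0.407 = 1.109 / 0.407 = 2.724 d.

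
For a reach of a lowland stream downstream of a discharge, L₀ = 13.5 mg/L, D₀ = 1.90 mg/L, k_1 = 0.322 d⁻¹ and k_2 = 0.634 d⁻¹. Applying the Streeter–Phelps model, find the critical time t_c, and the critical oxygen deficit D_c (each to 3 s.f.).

t_c = [1/(k_2−k_1)] ln[(k_2/k_1)(1 − D₀(k_2−k_1)/(k_1 L₀))]
= [1/(0.634−0.322)] ln[(0.634/0.322)(1 − 1.90×0.3120/(0.322×13.5))]
= (1/0.3120) ln[1.969 × 0.8636] = 3.205 × ln(1.700) = 3.205 × 0.5309 = 1.702 d.
L(t_c) = L₀ e^(−k_1 t_c) = 13.5 × 0.5782 = 7.805 mg/L, and at the critical point k_2 D_c = k_1 L, so D_c = (0.322/0.634) × 7.805 = 3.964 mg/L.

t_c ≈ 1.70 d; D_c ≈ 3.96 mg/L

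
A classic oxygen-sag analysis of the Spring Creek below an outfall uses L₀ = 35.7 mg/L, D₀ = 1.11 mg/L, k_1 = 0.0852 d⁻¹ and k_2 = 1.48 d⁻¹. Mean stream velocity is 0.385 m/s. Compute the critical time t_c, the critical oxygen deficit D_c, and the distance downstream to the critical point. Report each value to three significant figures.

t_c ≈ 1.54 d; D_c ≈ 1.80 mg/L; x_c ≈ 51.1 km

With k_2/k_1 = 17.37 and 1 − D₀(k_2−k_1)/(k_1 L₀) = 0.4910,
t_c = ln(17.37 × 0.4910) / (1.48 − 0.0852) = ln(8.529) / 1.395 = 2.143/1.395 = 1.537 d.
L(t_c) = L₀ e^(−k_1 t_c) = 35.7 × 0.8773 = 31.32 mg/L, and at the critical point k_2 D_c = k_1 L, so D_c = (0.0852/1.48) × 31.32 = 1.803 mg/L.
x_c = v t_c = 0.385 m/s × 1.537 d × 86400 s/d = 51120 m ≈ 51.1 km.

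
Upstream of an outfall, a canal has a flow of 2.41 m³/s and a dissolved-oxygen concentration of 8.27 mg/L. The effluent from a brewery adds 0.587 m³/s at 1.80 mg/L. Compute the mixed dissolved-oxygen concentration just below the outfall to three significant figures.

Flow-weighted mixing: C = (Q_r C_r + Q_w C_w)/(Q_r + Q_w)
= (2.41×8.27 + 0.587×1.80)/(2.41 + 0.587) = 20.99/2.997 = 7.003 mg/L.

7.00 mg/L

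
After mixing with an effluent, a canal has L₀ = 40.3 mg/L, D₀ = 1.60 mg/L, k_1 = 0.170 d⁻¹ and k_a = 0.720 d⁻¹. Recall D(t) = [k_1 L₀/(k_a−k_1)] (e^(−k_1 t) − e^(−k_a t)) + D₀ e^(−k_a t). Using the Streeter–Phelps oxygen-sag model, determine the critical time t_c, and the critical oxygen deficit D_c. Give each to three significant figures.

With k_a/k_1 = 4.235 and 1 − D₀(k_a−k_1)/(k_1 L₀) = 0.8716,
t_c = ln(4.235 × 0.8716) / (0.720 − 0.170) = ln(3.691) / 0.5500 = 1.306/0.5500 = 2.374 d.
L(t_c) = L₀ e^(−k_1 t_c) = 40.3 × 0.6679 = 26.92 mg/L, and at the critical point k_a D_c = k_1 L, so D_c = (0.170/0.720) × 26.92 = 6.355 mg/L.

t_c ≈ 2.37 d; D_c ≈ 6.35 mg/L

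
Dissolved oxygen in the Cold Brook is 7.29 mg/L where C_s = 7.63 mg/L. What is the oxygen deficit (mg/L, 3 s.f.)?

D = C_s − C = 7.63 − 7.29 = 0.340 mg/L.

D ≈ 0.340 mg/L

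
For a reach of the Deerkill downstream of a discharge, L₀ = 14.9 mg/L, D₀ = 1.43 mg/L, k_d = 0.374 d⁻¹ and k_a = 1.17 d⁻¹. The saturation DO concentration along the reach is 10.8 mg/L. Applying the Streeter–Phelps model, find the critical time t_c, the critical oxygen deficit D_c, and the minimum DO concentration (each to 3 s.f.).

With k_a/k_d = 3.128 and 1 − D₀(k_a−k_d)/(k_d L₀) = 0.7957,
t_c = ln(3.128 × 0.7957) / (1.17 − 0.374) = ln(2.489) / 0.7960 = 0.9120/0.7960 = 1.146 d.
L(t_c) = L₀ e^(−k_d t_c) = 14.9 × 0.6515 = 9.707 mg/L, and at the critical point k_a D_c = k_d L, so D_c = (0.374/1.17) × 9.707 = 3.103 mg/L.
Minimum DO = C_s − D_c = 10.8 − 3.103 = 7.697 mg/L.

t_c ≈ 1.15 d; D_c ≈ 3.10 mg/L; min DO ≈ 7.70 mg/L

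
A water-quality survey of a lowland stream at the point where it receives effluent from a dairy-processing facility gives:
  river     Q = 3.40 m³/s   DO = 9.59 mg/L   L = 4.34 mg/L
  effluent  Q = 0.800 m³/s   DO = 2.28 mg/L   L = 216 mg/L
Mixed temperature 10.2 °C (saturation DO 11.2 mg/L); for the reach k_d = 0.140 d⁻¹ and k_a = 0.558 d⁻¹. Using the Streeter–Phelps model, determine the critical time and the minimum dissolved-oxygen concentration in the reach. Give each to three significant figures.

t_c ≈ 2.77 d; minimum DO ≈ 3.60 mg/L

Mixed DO = (3.40×9.59 + 0.800×2.28)/(3.40+0.800) = 34.43/4.200 = 8.198 mg/L.
Mixed L₀ = (3.40×4.34 + 0.800×216)/(4.200) = 187.6/4.200 = 44.66 mg/L.
Initial deficit D₀ = C_s − DO₀ = 11.2 − 8.198 = 3.002 mg/L.
t_c = (1/0.4180) ln[(0.558/0.140)(1 − 3.002×0.4180/(0.140×44.66))] = 2.392 × ln(3.186) = 2.772 d.
D_c = (0.140/0.558) × 44.66 × e^(−0.140×2.772) = 0.2509 × 44.66 × 0.6784 = 7.600 mg/L.
Minimum DO = 11.2 − 7.600 = 3.600 mg/L.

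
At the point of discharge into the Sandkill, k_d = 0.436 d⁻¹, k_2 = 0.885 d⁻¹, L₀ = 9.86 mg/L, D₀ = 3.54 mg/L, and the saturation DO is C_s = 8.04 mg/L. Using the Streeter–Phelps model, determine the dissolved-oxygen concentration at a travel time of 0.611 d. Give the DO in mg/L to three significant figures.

k_d L₀/(k_2−k_d) = 0.436×9.86/(0.885−0.436) = 4.299/0.4490 = 9.575 mg/L.
e^(−k_d t) = e^(−0.436×0.6110) = 0.7661; e^(−k_2 t) = e^(−0.885×0.6110) = 0.5823.
D = 9.575 × (0.7661 − 0.5823) + 3.54 × 0.5823 = 1.760 + 2.061 = 3.821 mg/L.
DO = C_s − D = 8.04 − 3.821 = 4.219 mg/L.

DO ≈ 4.22 mg/L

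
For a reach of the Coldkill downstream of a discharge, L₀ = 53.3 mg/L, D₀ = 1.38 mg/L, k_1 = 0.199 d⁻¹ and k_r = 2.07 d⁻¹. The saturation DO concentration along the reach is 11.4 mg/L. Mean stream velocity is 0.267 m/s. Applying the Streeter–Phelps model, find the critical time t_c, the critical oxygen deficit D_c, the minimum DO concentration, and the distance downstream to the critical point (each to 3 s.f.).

t_c ≈ 1.10 d; D_c ≈ 4.11 mg/L; min DO ≈ 7.29 mg/L; x_c ≈ 25.4 km

With k_r/k_1 = 10.40 and 1 − D₀(k_r−k_1)/(k_1 L₀) = 0.7566,
t_c = ln(10.40 × 0.7566) / (2.07 − 0.199) = ln(7.870) / 1.871 = 2.063/1.871 = 1.103 d.
D_c = (k_1/k_r) L₀ e^(−k_1 t_c) = (0.199/2.07) × 53.3 × e^(−0.199×1.103) = 0.09614 × 53.3 × 0.8030 = 4.114 mg/L.
Minimum DO = C_s − D_c = 11.4 − 4.114 = 7.286 mg/L.
x_c = v t_c = 0.267 m/s × 1.103 d × 86400 s/d = 25440 m ≈ 25.4 km.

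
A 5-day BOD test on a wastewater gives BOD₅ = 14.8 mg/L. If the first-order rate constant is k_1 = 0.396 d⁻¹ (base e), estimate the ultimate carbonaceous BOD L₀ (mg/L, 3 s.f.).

BOD₅ = L₀(1 − e^(−5k_1)) ⇒ L₀ = BOD₅ / (1 − e^(−5×0.396))
= 14.8 / (1 − 0.1381) = 14.8 / 0.8619 = 17.17 mg/L.

L₀ ≈ 17.2 mg/L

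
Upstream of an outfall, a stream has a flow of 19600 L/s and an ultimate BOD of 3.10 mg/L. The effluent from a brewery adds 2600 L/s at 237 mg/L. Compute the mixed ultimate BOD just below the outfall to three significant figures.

30.5 mg/L

Flow-weighted mixing: C = (Q_r C_r + Q_w C_w)/(Q_r + Q_w)
= (19600×3.10 + 2600×237)/(19600 + 2600) = 677000/22200 = 30.49 mg/L.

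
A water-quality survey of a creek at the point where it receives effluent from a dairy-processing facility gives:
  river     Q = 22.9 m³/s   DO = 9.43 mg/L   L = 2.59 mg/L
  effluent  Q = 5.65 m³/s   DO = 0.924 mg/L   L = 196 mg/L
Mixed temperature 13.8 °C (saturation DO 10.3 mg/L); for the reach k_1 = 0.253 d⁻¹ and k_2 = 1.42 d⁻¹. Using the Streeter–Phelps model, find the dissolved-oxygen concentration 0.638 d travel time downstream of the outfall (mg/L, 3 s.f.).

Mixed DO = (22.9×9.43 + 5.65×0.924)/(22.9+5.65) = 221.2/28.55 = 7.747 mg/L.
Mixed L₀ = (22.9×2.59 + 5.65×196)/(28.55) = 1167/28.55 = 40.87 mg/L.
Initial deficit D₀ = C_s − DO₀ = 10.3 − 7.747 = 2.553 mg/L.
D(0.638) = [0.253×40.87/(1.42−0.253)](e^(−0.253×0.638) − e^(−1.42×0.638)) + 2.553 e^(−1.42×0.638)
= 8.859 × (0.8509 − 0.4042) + 2.553 × 0.4042 = 4.990 mg/L.
DO = 10.3 − 4.990 = 5.310 mg/L.

DO ≈ 5.31 mg/L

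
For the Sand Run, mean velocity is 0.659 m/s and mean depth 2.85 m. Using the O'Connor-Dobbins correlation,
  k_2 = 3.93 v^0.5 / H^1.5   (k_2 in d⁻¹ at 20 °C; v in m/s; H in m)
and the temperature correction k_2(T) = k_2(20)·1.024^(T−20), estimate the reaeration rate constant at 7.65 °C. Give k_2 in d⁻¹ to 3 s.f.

k_2(20) = 3.93 × 0.659^0.5 / 2.85^1.5 = 3.93 × 0.8118 / 4.811 = 0.6631 d⁻¹.
k_2(7.65) = 0.6631 × 1.024^(7.65−20) = 0.6631 × 0.7461 = 0.4947 d⁻¹.

k_2 ≈ 0.495 d⁻¹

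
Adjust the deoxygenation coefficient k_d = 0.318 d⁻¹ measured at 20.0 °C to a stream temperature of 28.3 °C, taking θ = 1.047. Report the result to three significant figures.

k_d ≈ 0.466 d⁻¹

k_d(T₂) = k_d(T₁) · θ^(T₂−T₁) = 0.318 × 1.047^(28.3−20.0)
= 0.318 × 1.047^8.30 = 0.318 × 1.464 = 0.4656 d⁻¹.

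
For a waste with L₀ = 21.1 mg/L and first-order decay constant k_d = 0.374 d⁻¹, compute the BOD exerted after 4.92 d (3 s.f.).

y_t = L₀(1 − e^(−k_d t)) = 21.1 × (1 − e^(−0.374×4.92))
= 21.1 × (1 − 0.1588) = 21.1 × 0.8412 = 17.75 mg/L.

y ≈ 17.7 mg/L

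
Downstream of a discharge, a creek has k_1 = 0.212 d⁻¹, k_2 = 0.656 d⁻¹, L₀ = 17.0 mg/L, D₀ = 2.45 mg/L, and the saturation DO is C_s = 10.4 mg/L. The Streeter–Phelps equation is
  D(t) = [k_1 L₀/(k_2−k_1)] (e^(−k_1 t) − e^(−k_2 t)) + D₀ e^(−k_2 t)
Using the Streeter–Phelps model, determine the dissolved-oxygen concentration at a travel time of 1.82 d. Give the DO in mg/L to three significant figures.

k_1 L₀/(k_2−k_1) = 0.212×17.0/(0.656−0.212) = 3.604/0.4440 = 8.117 mg/L.
e^(−k_1 t) = e^(−0.212×1.820) = 0.6799; e^(−k_2 t) = e^(−0.656×1.820) = 0.3030.
D = 8.117 × (0.6799 − 0.3030) + 2.45 × 0.3030 = 3.059 + 0.7424 = 3.801 mg/L.
DO = C_s − D = 10.4 − 3.801 = 6.599 mg/L.

DO ≈ 6.60 mg/L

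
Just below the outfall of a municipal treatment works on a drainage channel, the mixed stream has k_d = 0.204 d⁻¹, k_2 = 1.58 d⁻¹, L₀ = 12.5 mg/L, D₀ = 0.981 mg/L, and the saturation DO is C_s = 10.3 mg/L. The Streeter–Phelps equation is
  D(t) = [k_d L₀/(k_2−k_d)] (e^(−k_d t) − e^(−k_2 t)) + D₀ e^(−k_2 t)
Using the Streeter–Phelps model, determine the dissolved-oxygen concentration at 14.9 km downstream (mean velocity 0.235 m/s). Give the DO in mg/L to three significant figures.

DO ≈ 8.98 mg/L

Travel time t = x/v = 14.9 km / (0.235 m/s) = 14900 m / 0.235 m/s = 63400 s = 0.7338 d.
k_d L₀/(k_2−k_d) = 0.204×12.5/(1.58−0.204) = 2.550/1.376 = 1.853 mg/L.
e^(−k_d t) = e^(−0.204×0.7338) = 0.8610; e^(−k_2 t) = e^(−1.58×0.7338) = 0.3137.
D = 1.853 × (0.8610 − 0.3137) + 0.981 × 0.3137 = 1.014 + 0.3077 = 1.322 mg/L.
DO = C_s − D = 10.3 − 1.322 = 8.978 mg/L.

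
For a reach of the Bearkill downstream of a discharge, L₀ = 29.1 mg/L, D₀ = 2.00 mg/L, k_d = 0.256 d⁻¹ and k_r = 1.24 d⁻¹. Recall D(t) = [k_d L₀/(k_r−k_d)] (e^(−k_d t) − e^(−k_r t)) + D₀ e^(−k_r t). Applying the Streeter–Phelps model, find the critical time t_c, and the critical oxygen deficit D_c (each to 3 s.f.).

t_c ≈ 1.29 d; D_c ≈ 4.32 mg/L

With k_r/k_d = 4.844 and 1 − D₀(k_r−k_d)/(k_d L₀) = 0.7358,
t_c = ln(4.844 × 0.7358) / (1.24 − 0.256) = ln(3.564) / 0.9840 = 1.271/0.9840 = 1.292 d.
D_c = (k_d/k_r) L₀ e^(−k_d t_c) = (0.256/1.24) × 29.1 × e^(−0.256×1.292) = 0.2065 × 29.1 × 0.7185 = 4.316 mg/L.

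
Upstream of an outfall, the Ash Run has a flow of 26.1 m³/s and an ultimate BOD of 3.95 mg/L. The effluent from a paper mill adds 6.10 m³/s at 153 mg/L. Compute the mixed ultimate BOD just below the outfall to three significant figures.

32.2 mg/L

Flow-weighted mixing: C = (Q_r C_r + Q_w C_w)/(Q_r + Q_w)
= (26.1×3.95 + 6.10×153)/(26.1 + 6.10) = 1036/32.20 = 32.19 mg/L.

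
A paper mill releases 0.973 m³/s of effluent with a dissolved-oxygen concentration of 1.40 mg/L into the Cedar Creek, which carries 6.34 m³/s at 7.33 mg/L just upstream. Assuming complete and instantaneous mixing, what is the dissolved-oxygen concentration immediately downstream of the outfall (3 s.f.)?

6.54 mg/L

Flow-weighted mixing: C = (Q_r C_r + Q_w C_w)/(Q_r + Q_w)
= (6.34×7.33 + 0.973×1.40)/(6.34 + 0.973) = 47.83/7.313 = 6.541 mg/L.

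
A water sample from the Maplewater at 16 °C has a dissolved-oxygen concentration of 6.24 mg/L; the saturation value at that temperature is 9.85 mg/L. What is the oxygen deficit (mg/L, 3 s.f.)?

D ≈ 3.61 mg/L

D = C_s − C = 9.85 − 6.24 = 3.61 mg/L.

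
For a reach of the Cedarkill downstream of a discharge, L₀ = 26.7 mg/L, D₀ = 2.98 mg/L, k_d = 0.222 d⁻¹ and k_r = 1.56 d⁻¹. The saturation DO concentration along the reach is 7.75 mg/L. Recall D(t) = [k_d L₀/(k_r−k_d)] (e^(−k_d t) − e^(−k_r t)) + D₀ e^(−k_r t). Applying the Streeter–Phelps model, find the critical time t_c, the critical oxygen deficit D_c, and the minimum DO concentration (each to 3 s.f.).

t_c ≈ 0.623 d; D_c ≈ 3.31 mg/L; min DO ≈ 4.44 mg/L

At the critical point dD/dt = 0, so k_d L₀ e^(−k_d t) = k_r D. Substituting D(t) from the Streeter–Phelps equation and solving for t gives
t_c = ln[(k_r/k_d)(1 − D₀(k_r−k_d)/(k_d L₀))] / (k_r−k_d).
Here k_r−k_d = 1.338 d⁻¹ and 1 − D₀(k_r−k_d)/(k_d L₀) = 1 − 2.98×1.338/(0.222×26.7) = 0.3273, so
t_c = ln(7.027 × 0.3273) / 1.338 = 0.8329 / 1.338 = 0.6225 d.
D_c = (k_d/k_r) L₀ e^(−k_d t_c) = (0.222/1.56) × 26.7 × e^(−0.222×0.6225) = 0.1423 × 26.7 × 0.8709 = 3.309 mg/L.
Minimum DO = C_s − D_c = 7.75 − 3.309 = 4.441 mg/L.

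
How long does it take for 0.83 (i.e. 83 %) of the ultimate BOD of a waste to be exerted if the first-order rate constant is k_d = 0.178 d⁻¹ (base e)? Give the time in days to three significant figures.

y/L₀ = 1 − e^(−k_d t) = 0.83 ⇒ e^(−k_d t) = 0.170
t = −ln(0.170) / 0.178 = 1.772 / 0.178 = 9.955 d.

t ≈ 9.95 d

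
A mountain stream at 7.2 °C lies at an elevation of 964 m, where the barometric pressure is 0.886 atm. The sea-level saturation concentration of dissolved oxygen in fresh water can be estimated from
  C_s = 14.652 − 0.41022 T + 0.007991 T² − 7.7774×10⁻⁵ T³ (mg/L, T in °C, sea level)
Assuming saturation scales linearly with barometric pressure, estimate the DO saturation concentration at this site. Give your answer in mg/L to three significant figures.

At sea level: C_s = 14.652 − 0.41022×7.2 + 0.007991×7.2² − 7.7774×10⁻⁵×7.2³ = 12.08 mg/L.
Pressure correction: C_s' = 12.08 × 0.886 = 10.71 mg/L.

C_s ≈ 10.7 mg/L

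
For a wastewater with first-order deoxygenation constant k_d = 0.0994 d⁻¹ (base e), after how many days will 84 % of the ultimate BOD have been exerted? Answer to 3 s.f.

t ≈ 18.4 d

y/L₀ = 1 − e^(−k_d t) = 0.84 ⇒ e^(−k_d t) = 0.160
t = −ln(0.160) / 0.0994 = 1.833 / 0.0994 = 18.44 d.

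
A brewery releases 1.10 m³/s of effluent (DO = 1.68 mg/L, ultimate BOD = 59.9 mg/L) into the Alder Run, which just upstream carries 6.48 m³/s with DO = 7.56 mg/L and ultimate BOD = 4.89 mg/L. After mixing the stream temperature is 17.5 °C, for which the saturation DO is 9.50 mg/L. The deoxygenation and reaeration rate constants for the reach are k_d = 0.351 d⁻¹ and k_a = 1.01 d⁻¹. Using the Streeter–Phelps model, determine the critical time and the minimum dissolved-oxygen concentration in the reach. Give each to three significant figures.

Mixed DO = (6.48×7.56 + 1.10×1.68)/(6.48+1.10) = 50.84/7.580 = 6.707 mg/L.
Mixed L₀ = (6.48×4.89 + 1.10×59.9)/(7.580) = 97.58/7.580 = 12.87 mg/L.
Initial deficit D₀ = C_s − DO₀ = 9.50 − 6.707 = 2.793 mg/L.
t_c = (1/0.6590) ln[(1.01/0.351)(1 − 2.793×0.6590/(0.351×12.87))] = 1.517 × ln(1.705) = 0.8098 d.
D_c = (0.351/1.01) × 12.87 × e^(−0.351×0.8098) = 0.3475 × 12.87 × 0.7526 = 3.367 mg/L.
Minimum DO = 9.50 − 3.367 = 6.133 mg/L.

t_c ≈ 0.810 d; minimum DO ≈ 6.13 mg/L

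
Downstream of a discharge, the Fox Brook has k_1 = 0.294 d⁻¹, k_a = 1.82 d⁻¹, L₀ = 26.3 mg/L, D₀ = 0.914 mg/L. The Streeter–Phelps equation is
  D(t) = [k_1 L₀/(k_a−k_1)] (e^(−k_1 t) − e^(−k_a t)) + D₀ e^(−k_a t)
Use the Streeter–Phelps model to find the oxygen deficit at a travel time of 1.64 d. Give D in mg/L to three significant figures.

k_1 L₀/(k_a−k_1) = 0.294×26.3/(1.82−0.294) = 7.732/1.526 = 5.067 mg/L.
e^(−k_1 t) = e^(−0.294×1.640) = 0.6174; e^(−k_a t) = e^(−1.82×1.640) = 0.05055.
D = 5.067 × (0.6174 − 0.05055) + 0.914 × 0.05055 = 2.872 + 0.04620 = 2.919 mg/L.

D ≈ 2.92 mg/L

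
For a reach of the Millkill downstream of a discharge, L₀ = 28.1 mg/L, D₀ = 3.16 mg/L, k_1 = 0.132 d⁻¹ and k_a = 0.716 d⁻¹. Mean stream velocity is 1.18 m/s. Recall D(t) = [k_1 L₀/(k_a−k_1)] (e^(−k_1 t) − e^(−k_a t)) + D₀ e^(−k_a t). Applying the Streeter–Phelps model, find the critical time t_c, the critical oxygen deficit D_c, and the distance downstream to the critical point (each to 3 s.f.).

t_c ≈ 1.72 d; D_c ≈ 4.13 mg/L; x_c ≈ 175 km

t_c = [1/(k_a−k_1)] ln[(k_a/k_1)(1 − D₀(k_a−k_1)/(k_1 L₀))]
= [1/(0.716−0.132)] ln[(0.716/0.132)(1 − 3.16×0.5840/(0.132×28.1))]
= (1/0.5840) ln[5.424 × 0.5025] = 1.712 × ln(2.726) = 1.712 × 1.003 = 1.717 d.
L(t_c) = L₀ e^(−k_1 t_c) = 28.1 × 0.7972 = 22.40 mg/L, and at the critical point k_a D_c = k_1 L, so D_c = (0.132/0.716) × 22.40 = 4.130 mg/L.
x_c = v t_c = 1.18 m/s × 1.717 d × 86400 s/d = 175000 m ≈ 175 km.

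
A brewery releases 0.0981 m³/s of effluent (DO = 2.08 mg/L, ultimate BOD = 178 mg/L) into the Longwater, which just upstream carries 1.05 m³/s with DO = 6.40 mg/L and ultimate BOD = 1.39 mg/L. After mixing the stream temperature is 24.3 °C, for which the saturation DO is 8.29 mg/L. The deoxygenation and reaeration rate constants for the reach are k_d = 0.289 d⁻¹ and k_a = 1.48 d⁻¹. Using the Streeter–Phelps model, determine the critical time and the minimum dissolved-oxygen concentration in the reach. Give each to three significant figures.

t_c ≈ 0.673 d; minimum DO ≈ 5.64 mg/L

Mixed DO = (1.05×6.40 + 0.0981×2.08)/(1.05+0.0981) = 6.924/1.148 = 6.031 mg/L.
Mixed L₀ = (1.05×1.39 + 0.0981×178)/(1.148) = 18.92/1.148 = 16.48 mg/L.
Initial deficit D₀ = C_s − DO₀ = 8.29 − 6.031 = 2.259 mg/L.
t_c = (1/1.191) ln[(1.48/0.289)(1 − 2.259×1.191/(0.289×16.48))] = 0.8396 × ln(2.228) = 0.6727 d.
D_c = (0.289/1.48) × 16.48 × e^(−0.289×0.6727) = 0.1953 × 16.48 × 0.8233 = 2.650 mg/L.
Minimum DO = 8.29 − 2.650 = 5.640 mg/L.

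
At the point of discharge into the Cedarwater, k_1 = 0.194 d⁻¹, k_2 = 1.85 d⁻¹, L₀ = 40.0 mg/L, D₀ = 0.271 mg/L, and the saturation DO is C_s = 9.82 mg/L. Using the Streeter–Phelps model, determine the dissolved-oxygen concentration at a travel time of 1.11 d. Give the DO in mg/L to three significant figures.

DO ≈ 6.61 mg/L

k_1 L₀/(k_2−k_1) = 0.194×40.0/(1.85−0.194) = 7.760/1.656 = 4.686 mg/L.
e^(−k_1 t) = e^(−0.194×1.110) = 0.8063; e^(−k_2 t) = e^(−1.85×1.110) = 0.1283.
D = 4.686 × (0.8063 − 0.1283) + 0.271 × 0.1283 = 3.177 + 0.03477 = 3.212 mg/L.
DO = C_s − D = 9.82 − 3.212 = 6.608 mg/L.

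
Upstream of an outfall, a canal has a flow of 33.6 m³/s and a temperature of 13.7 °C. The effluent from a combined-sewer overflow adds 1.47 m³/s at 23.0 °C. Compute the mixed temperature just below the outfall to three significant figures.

14.1 °C

Flow-weighted mixing: C = (Q_r C_r + Q_w C_w)/(Q_r + Q_w)
= (33.6×13.7 + 1.47×23.0)/(33.6 + 1.47) = 494.1/35.07 = 14.09 °C.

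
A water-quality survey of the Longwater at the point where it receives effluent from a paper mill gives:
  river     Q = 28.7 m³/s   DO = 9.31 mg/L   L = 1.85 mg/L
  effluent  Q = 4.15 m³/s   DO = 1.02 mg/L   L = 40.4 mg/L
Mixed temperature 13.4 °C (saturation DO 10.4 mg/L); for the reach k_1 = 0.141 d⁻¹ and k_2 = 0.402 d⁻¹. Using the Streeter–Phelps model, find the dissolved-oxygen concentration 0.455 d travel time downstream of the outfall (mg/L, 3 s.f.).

Mixed DO = (28.7×9.31 + 4.15×1.02)/(28.7+4.15) = 271.4/32.85 = 8.263 mg/L.
Mixed L₀ = (28.7×1.85 + 4.15×40.4)/(32.85) = 220.8/32.85 = 6.720 mg/L.
Initial deficit D₀ = C_s − DO₀ = 10.4 − 8.263 = 2.137 mg/L.
D(0.455) = [0.141×6.720/(0.402−0.141)](e^(−0.141×0.455) − e^(−0.402×0.455)) + 2.137 e^(−0.402×0.455)
= 3.630 × (0.9379 − 0.8328) + 2.137 × 0.8328 = 2.161 mg/L.
DO = 10.4 − 2.161 = 8.239 mg/L.

DO ≈ 8.24 mg/L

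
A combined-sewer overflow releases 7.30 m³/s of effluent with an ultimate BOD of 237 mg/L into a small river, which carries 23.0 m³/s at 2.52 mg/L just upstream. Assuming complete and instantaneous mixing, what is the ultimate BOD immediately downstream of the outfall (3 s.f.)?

59.0 mg/L

Flow-weighted mixing: C = (Q_r C_r + Q_w C_w)/(Q_r + Q_w)
= (23.0×2.52 + 7.30×237)/(23.0 + 7.30) = 1788/30.30 = 59.01 mg/L.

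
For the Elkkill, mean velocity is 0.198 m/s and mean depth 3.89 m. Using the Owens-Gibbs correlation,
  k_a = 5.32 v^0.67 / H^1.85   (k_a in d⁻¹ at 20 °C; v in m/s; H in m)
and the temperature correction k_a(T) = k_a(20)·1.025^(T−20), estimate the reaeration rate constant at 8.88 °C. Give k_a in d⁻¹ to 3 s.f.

k_a(20) = 5.32 × 0.198^0.67 / 3.89^1.85 = 5.32 × 0.3379 / 12.34 = 0.1456 d⁻¹.
k_a(8.88) = 0.1456 × 1.025^(8.88−20) = 0.1456 × 0.7599 = 0.1107 d⁻¹.

k_a ≈ 0.111 d⁻¹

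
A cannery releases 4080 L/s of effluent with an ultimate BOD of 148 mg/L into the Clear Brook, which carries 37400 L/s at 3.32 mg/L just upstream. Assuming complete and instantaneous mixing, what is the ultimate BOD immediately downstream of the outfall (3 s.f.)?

17.6 mg/L

Flow-weighted mixing: C = (Q_r C_r + Q_w C_w)/(Q_r + Q_w)
= (37400×3.32 + 4080×148)/(37400 + 4080) = 728000/41480 = 17.55 mg/L.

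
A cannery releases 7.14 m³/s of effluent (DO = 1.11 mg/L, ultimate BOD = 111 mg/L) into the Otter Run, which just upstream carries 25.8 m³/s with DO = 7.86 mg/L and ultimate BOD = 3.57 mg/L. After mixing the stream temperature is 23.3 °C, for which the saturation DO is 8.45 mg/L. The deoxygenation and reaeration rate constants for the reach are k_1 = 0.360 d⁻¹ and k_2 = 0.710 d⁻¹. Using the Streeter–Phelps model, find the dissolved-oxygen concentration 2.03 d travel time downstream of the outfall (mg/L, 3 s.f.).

Mixed DO = (25.8×7.86 + 7.14×1.11)/(25.8+7.14) = 210.7/32.94 = 6.397 mg/L.
Mixed L₀ = (25.8×3.57 + 7.14×111)/(32.94) = 884.6/32.94 = 26.86 mg/L.
Initial deficit D₀ = C_s − DO₀ = 8.45 − 6.397 = 2.053 mg/L.
D(2.03) = [0.360×26.86/(0.710−0.360)](e^(−0.360×2.03) − e^(−0.710×2.03)) + 2.053 e^(−0.710×2.03)
= 27.62 × (0.4815 − 0.2366) + 2.053 × 0.2366 = 7.251 mg/L.
DO = 8.45 − 7.251 = 1.199 mg/L.

DO ≈ 1.20 mg/L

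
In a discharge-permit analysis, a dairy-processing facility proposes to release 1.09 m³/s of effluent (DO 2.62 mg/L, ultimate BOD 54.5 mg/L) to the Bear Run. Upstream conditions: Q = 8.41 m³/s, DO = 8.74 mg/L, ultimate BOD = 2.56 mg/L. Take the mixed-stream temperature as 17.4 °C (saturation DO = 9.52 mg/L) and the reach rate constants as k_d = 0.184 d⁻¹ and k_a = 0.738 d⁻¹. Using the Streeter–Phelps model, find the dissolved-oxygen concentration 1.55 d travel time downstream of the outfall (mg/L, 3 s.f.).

Mixed DO = (8.41×8.74 + 1.09×2.62)/(8.41+1.09) = 76.36/9.500 = 8.038 mg/L.
Mixed L₀ = (8.41×2.56 + 1.09×54.5)/(9.500) = 80.93/9.500 = 8.519 mg/L.
Initial deficit D₀ = C_s − DO₀ = 9.52 − 8.038 = 1.482 mg/L.
D(1.55) = [0.184×8.519/(0.738−0.184)](e^(−0.184×1.55) − e^(−0.738×1.55)) + 1.482 e^(−0.738×1.55)
= 2.830 × (0.7519 − 0.3186) + 1.482 × 0.3186 = 1.698 mg/L.
DO = 9.52 − 1.698 = 7.822 mg/L.

DO ≈ 7.82 mg/L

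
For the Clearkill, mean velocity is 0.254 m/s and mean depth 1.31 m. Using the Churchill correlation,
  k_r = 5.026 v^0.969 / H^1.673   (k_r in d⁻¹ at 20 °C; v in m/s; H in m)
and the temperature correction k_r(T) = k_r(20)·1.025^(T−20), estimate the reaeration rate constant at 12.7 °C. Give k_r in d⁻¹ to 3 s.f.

k_r(20) = 5.026 × 0.254^0.969 / 1.31^1.673 = 5.026 × 0.2650 / 1.571 = 0.8478 d⁻¹.
k_r(12.7) = 0.8478 × 1.025^(12.7−20) = 0.8478 × 0.8351 = 0.7080 d⁻¹.

k_r ≈ 0.708 d⁻¹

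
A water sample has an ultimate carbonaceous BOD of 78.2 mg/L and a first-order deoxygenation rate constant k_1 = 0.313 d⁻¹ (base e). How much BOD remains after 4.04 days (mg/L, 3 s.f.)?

L_t = L₀ e^(−k_1 t) = 78.2 × e^(−0.313×4.04) = 78.2 × 0.2824 = 22.08 mg/L.

L ≈ 22.1 mg/L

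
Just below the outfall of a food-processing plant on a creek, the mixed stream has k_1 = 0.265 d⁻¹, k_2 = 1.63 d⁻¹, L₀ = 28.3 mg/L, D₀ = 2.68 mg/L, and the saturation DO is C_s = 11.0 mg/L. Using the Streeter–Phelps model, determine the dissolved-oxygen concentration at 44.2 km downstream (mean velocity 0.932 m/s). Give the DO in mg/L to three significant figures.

DO ≈ 7.40 mg/L

Travel time t = x/v = 44.2 km / (0.932 m/s) = 44200 m / 0.932 m/s = 47420 s = 0.5489 d.
k_1 L₀/(k_2−k_1) = 0.265×28.3/(1.63−0.265) = 7.500/1.365 = 5.494 mg/L.
e^(−k_1 t) = e^(−0.265×0.5489) = 0.8646; e^(−k_2 t) = e^(−1.63×0.5489) = 0.4087.
D = 5.494 × (0.8646 − 0.4087) + 2.68 × 0.4087 = 2.505 + 1.095 = 3.600 mg/L.
DO = C_s − D = 11.0 − 3.600 = 7.400 mg/L.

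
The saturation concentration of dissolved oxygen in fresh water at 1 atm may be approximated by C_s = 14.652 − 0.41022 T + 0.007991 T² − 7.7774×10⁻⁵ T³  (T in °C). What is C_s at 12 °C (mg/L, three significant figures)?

C_s ≈ 10.7 mg/L

C_s = 14.652 − 0.41022×12 + 0.007991×12² − 7.7774×10⁻⁵×12³ = 10.75 mg/L.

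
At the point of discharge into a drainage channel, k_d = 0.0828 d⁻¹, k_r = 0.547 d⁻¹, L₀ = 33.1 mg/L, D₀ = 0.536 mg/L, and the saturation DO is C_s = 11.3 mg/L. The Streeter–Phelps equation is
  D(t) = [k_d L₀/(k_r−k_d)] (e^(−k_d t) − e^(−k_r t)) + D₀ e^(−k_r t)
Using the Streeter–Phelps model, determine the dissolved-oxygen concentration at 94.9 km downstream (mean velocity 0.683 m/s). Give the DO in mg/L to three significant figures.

Travel time t = x/v = 94.9 km / (0.683 m/s) = 94900 m / 0.683 m/s = 138900 s = 1.608 d.
k_d L₀/(k_r−k_d) = 0.0828×33.1/(0.547−0.0828) = 2.741/0.4642 = 5.904 mg/L.
e^(−k_d t) = e^(−0.0828×1.608) = 0.8753; e^(−k_r t) = e^(−0.547×1.608) = 0.4149.
D = 5.904 × (0.8753 − 0.4149) + 0.536 × 0.4149 = 2.718 + 0.2224 = 2.941 mg/L.
DO = C_s − D = 11.3 − 2.941 = 8.359 mg/L.

DO ≈ 8.36 mg/L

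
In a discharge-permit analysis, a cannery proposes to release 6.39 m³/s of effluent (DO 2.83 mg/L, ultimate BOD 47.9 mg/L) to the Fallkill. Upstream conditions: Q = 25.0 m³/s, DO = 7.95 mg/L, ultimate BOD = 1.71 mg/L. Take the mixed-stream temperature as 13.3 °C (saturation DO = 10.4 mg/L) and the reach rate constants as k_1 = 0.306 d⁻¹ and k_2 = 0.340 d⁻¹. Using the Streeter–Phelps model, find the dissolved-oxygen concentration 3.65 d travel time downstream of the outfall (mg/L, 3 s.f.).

Mixed DO = (25.0×7.95 + 6.39×2.83)/(25.0+6.39) = 216.8/31.39 = 6.908 mg/L.
Mixed L₀ = (25.0×1.71 + 6.39×47.9)/(31.39) = 348.8/31.39 = 11.11 mg/L.
Initial deficit D₀ = C_s − DO₀ = 10.4 − 6.908 = 3.492 mg/L.
D(3.65) = [0.306×11.11/(0.340−0.306)](e^(−0.306×3.65) − e^(−0.340×3.65)) + 3.492 e^(−0.340×3.65)
= 100.0 × (0.3273 − 0.2891) + 3.492 × 0.2891 = 4.830 mg/L.
DO = 10.4 − 4.830 = 5.570 mg/L.

DO ≈ 5.57 mg/L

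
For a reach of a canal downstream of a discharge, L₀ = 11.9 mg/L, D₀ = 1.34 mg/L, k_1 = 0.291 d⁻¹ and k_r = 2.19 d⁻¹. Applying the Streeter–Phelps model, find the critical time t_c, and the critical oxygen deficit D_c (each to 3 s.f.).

At the critical point dD/dt = 0, so k_1 L₀ e^(−k_1 t) = k_r D. Substituting D(t) from the Streeter–Phelps equation and solving for t gives
t_c = ln[(k_r/k_1)(1 − D₀(k_r−k_1)/(k_1 L₀))] / (k_r−k_1).
Here k_r−k_1 = 1.899 d⁻¹ and 1 − D₀(k_r−k_1)/(k_1 L₀) = 1 − 1.34×1.899/(0.291×11.9) = 0.2652, so
t_c = ln(7.526 × 0.2652) / 1.899 = 0.6909 / 1.899 = 0.3638 d.
D_c = (k_1/k_r) L₀ e^(−k_1 t_c) = (0.291/2.19) × 11.9 × e^(−0.291×0.3638) = 0.1329 × 11.9 × 0.8995 = 1.422 mg/L.

t_c ≈ 0.364 d; D_c ≈ 1.42 mg/L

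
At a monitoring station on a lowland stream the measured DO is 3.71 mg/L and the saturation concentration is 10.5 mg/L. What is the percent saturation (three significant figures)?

% saturation = C/C_s × 100 = 3.71/10.5 × 100 = 35.3 %.

35.3 % saturation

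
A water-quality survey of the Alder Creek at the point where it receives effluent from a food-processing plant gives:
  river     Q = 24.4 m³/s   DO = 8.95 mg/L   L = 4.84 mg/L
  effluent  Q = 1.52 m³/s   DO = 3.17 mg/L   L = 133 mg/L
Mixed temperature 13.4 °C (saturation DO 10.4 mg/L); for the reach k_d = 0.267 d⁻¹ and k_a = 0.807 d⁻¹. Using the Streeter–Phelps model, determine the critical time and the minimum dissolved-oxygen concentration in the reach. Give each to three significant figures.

Mixed DO = (24.4×8.95 + 1.52×3.17)/(24.4+1.52) = 223.2/25.92 = 8.611 mg/L.
Mixed L₀ = (24.4×4.84 + 1.52×133)/(25.92) = 320.3/25.92 = 12.36 mg/L.
Initial deficit D₀ = C_s − DO₀ = 10.4 − 8.611 = 1.789 mg/L.
t_c = (1/0.5400) ln[(0.807/0.267)(1 − 1.789×0.5400/(0.267×12.36))] = 1.852 × ln(2.137) = 1.407 d.
D_c = (0.267/0.807) × 12.36 × e^(−0.267×1.407) = 0.3309 × 12.36 × 0.6869 = 2.808 mg/L.
Minimum DO = 10.4 − 2.808 = 7.592 mg/L.

t_c ≈ 1.41 d; minimum DO ≈ 7.59 mg/L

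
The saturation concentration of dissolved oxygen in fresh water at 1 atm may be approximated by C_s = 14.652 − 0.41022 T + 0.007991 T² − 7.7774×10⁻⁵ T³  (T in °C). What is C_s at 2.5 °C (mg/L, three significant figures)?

C_s ≈ 13.7 mg/L

C_s = 14.652 − 0.41022×2.5 + 0.007991×2.5² − 7.7774×10⁻⁵×2.5³ = 13.68 mg/L.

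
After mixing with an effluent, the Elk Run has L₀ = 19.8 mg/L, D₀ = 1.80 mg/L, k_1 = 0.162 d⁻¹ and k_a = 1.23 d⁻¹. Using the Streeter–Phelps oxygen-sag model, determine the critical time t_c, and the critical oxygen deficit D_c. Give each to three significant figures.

t_c ≈ 1.04 d; D_c ≈ 2.20 mg/L

t_c = [1/(k_a−k_1)] ln[(k_a/k_1)(1 − D₀(k_a−k_1)/(k_1 L₀))]
= [1/(1.23−0.162)] ln[(1.23/0.162)(1 − 1.80×1.068/(0.162×19.8))]
= (1/1.068) ln[7.593 × 0.4007] = 0.9363 × ln(3.042) = 0.9363 × 1.113 = 1.042 d.
L(t_c) = L₀ e^(−k_1 t_c) = 19.8 × 0.8447 = 16.73 mg/L, and at the critical point k_a D_c = k_1 L, so D_c = (0.162/1.23) × 16.73 = 2.203 mg/L.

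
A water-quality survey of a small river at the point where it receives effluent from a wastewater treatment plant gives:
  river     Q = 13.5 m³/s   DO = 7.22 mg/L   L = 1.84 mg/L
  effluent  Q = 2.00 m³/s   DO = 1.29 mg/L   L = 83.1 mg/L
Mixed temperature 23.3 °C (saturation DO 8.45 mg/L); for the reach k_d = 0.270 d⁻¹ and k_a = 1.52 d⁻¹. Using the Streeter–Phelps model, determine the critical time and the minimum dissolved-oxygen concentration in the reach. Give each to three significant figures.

Mixed DO = (13.5×7.22 + 2.00×1.29)/(13.5+2.00) = 100.0/15.50 = 6.455 mg/L.
Mixed L₀ = (13.5×1.84 + 2.00×83.1)/(15.50) = 191.0/15.50 = 12.33 mg/L.
Initial deficit D₀ = C_s − DO₀ = 8.45 − 6.455 = 1.995 mg/L.
t_c = (1/1.250) ln[(1.52/0.270)(1 − 1.995×1.250/(0.270×12.33))] = 0.8000 × ln(1.411) = 0.2752 d.
D_c = (0.270/1.52) × 12.33 × e^(−0.270×0.2752) = 0.1776 × 12.33 × 0.9284 = 2.033 mg/L.
Minimum DO = 8.45 − 2.033 = 6.417 mg/L.

t_c ≈ 0.275 d; minimum DO ≈ 6.42 mg/L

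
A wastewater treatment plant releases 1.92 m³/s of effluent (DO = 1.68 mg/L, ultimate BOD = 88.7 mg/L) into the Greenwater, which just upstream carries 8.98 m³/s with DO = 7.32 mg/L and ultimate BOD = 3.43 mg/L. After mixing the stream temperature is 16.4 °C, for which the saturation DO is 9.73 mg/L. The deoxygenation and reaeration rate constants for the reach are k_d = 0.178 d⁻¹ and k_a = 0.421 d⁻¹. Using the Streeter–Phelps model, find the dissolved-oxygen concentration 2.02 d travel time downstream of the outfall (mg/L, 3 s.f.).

Mixed DO = (8.98×7.32 + 1.92×1.68)/(8.98+1.92) = 68.96/10.90 = 6.327 mg/L.
Mixed L₀ = (8.98×3.43 + 1.92×88.7)/(10.90) = 201.1/10.90 = 18.45 mg/L.
Initial deficit D₀ = C_s − DO₀ = 9.73 − 6.327 = 3.403 mg/L.
D(2.02) = [0.178×18.45/(0.421−0.178)](e^(−0.178×2.02) − e^(−0.421×2.02)) + 3.403 e^(−0.421×2.02)
= 13.51 × (0.6980 − 0.4272) + 3.403 × 0.4272 = 5.113 mg/L.
DO = 9.73 − 5.113 = 4.617 mg/L.

DO ≈ 4.62 mg/L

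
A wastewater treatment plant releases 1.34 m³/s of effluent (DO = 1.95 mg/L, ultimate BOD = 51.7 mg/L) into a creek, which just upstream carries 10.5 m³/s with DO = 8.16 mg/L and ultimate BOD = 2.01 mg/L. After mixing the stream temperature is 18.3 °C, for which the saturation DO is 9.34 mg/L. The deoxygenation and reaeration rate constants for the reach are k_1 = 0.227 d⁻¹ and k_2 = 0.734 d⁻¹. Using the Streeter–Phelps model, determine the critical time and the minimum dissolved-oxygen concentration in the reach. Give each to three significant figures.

t_c ≈ 0.736 d; minimum DO ≈ 7.34 mg/L

Mixed DO = (10.5×8.16 + 1.34×1.95)/(10.5+1.34) = 88.29/11.84 = 7.457 mg/L.
Mixed L₀ = (10.5×2.01 + 1.34×51.7)/(11.84) = 90.38/11.84 = 7.634 mg/L.
Initial deficit D₀ = C_s − DO₀ = 9.34 − 7.457 = 1.883 mg/L.
t_c = (1/0.5070) ln[(0.734/0.227)(1 − 1.883×0.5070/(0.227×7.634))] = 1.972 × ln(1.452) = 0.7359 d.
D_c = (0.227/0.734) × 7.634 × e^(−0.227×0.7359) = 0.3093 × 7.634 × 0.8462 = 1.998 mg/L.
Minimum DO = 9.34 − 1.998 = 7.342 mg/L.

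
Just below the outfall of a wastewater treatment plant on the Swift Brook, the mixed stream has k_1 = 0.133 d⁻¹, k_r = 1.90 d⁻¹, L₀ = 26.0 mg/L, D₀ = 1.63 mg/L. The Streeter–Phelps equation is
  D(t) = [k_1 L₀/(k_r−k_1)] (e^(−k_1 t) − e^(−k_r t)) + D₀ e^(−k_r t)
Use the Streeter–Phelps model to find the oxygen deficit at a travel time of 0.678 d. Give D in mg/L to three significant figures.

D ≈ 1.70 mg/L

k_1 L₀/(k_r−k_1) = 0.133×26.0/(1.90−0.133) = 3.458/1.767 = 1.957 mg/L.
e^(−k_1 t) = e^(−0.133×0.6780) = 0.9138; e^(−k_r t) = e^(−1.90×0.6780) = 0.2758.
D = 1.957 × (0.9138 − 0.2758) + 1.63 × 0.2758 = 1.249 + 0.4495 = 1.698 mg/L.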